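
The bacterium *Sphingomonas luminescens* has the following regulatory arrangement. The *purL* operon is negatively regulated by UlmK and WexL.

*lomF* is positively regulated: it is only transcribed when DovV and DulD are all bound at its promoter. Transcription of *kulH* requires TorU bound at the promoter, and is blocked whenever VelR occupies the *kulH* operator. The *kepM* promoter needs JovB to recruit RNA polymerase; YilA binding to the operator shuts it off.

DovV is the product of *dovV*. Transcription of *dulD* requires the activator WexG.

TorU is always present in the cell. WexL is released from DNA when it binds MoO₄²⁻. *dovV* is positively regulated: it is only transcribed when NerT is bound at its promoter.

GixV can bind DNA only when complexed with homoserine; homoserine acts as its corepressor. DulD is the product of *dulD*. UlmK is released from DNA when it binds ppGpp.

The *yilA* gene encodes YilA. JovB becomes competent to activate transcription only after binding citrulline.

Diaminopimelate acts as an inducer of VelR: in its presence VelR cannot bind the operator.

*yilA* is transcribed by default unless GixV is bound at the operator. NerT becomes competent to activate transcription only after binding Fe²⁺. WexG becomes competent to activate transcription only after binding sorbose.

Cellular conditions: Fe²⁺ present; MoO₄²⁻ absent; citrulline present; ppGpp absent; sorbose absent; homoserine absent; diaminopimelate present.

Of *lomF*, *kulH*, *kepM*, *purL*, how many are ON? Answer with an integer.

Fe²⁺ is present, so NerT is active.
No repressor is bound and NerT is active, so *dovV* is transcribed.
So DovV is produced and active.
Sorbose is absent, so WexG is inactive.
Required activator WexG is absent, so *dulD* is not transcribed.
So DulD is not produced.
Required activator DulD is absent, so *lomF* is not transcribed.
→ *lomF* is OFF.
Diaminopimelate is present, so VelR is inactive.
TorU is produced constitutively and is active.
No repressor is bound and TorU is active, so *kulH* is transcribed.
→ *kulH* is ON.
Homoserine is absent, so GixV is inactive.
With no repressor bound, *yilA* is transcribed.
So YilA is produced and active.
Citrulline is present, so JovB is active.
With repressor YilA bound, *kepM* is not transcribed.
→ *kepM* is OFF.
ppGpp is absent, so UlmK is active.
MoO₄²⁻ is absent, so WexL is active.
With repressor UlmK bound, *purL* is not transcribed.
→ *purL* is OFF.
1 of the 4 genes is transcribed.

1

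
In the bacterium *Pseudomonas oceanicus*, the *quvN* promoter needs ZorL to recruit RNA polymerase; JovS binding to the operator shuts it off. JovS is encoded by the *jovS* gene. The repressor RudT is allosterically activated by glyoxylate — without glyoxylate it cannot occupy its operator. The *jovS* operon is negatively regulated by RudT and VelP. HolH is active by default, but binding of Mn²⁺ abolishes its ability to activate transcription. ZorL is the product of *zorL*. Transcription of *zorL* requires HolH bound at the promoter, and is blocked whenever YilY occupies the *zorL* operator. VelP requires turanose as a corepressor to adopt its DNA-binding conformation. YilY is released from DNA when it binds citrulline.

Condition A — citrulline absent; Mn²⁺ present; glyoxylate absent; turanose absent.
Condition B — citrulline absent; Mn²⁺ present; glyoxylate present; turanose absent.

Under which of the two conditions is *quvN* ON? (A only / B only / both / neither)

neither

Condition A:
Citrulline is absent, so YilY is active.
Mn²⁺ is present, so HolH is inactive.
With repressor YilY bound, *zorL* is not transcribed.
So ZorL is not produced.
Glyoxylate is absent, so RudT is inactive.
Turanose is absent, so VelP is inactive.
With no repressor bound, *jovS* is transcribed.
So JovS is produced and active.
With repressor JovS bound, *quvN* is not transcribed.
→ *quvN* is OFF in A.
Condition B:
Citrulline is absent, so YilY is active.
Mn²⁺ is present, so HolH is inactive.
With repressor YilY bound, *zorL* is not transcribed.
So ZorL is not produced.
Glyoxylate is present, so RudT is active.
Turanose is absent, so VelP is inactive.
With repressor RudT bound, *jovS* is not transcribed.
So JovS is not produced.
Required activator ZorL is absent, so *quvN* is not transcribed.
→ *quvN* is OFF in B.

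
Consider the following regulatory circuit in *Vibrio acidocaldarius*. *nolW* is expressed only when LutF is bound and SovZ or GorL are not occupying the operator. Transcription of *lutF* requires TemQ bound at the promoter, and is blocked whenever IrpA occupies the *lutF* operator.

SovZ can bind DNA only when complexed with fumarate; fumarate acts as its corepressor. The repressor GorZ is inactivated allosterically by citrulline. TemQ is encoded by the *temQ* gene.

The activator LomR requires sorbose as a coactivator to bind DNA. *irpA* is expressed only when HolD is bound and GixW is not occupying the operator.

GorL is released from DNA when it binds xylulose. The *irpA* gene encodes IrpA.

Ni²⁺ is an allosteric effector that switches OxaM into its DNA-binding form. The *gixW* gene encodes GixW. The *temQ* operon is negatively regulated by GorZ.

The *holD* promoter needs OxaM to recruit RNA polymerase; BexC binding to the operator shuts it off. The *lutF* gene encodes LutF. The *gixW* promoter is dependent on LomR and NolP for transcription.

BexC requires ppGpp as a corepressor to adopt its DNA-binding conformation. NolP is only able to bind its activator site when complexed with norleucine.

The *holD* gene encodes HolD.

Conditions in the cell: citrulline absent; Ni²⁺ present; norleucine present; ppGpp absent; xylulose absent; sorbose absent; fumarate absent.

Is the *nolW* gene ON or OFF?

OFF

Fumarate is absent, so SovZ is inactive.
Xylulose is absent, so GorL is active.
Citrulline is absent, so GorZ is active.
With repressor GorZ bound, *temQ* is not transcribed.
So TemQ is not produced.
Sorbose is absent, so LomR is inactive.
Norleucine is present, so NolP is active.
Required activator LomR is absent, so *gixW* is not transcribed.
So GixW is not produced.
Ni²⁺ is present, so OxaM is active.
ppGpp is absent, so BexC is inactive.
No repressor is bound and OxaM is active, so *holD* is transcribed.
So HolD is produced and active.
No repressor is bound and HolD is active, so *irpA* is transcribed.
So IrpA is produced and active.
With repressor IrpA bound, *lutF* is not transcribed.
So LutF is not produced.
With repressor GorL bound, *nolW* is not transcribed.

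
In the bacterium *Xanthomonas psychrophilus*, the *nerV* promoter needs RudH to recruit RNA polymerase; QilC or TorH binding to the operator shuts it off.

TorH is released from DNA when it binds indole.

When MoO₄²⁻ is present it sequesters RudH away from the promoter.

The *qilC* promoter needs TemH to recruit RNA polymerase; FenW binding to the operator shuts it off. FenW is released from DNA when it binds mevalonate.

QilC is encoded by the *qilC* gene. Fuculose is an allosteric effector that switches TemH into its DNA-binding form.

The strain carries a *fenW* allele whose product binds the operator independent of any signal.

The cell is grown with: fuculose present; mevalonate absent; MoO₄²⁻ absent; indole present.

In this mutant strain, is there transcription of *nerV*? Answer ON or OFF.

ON

FenW is constitutively active in this strain.
Fuculose is present, so TemH is active.
With repressor FenW bound, *qilC* is not transcribed.
So QilC is not produced.
Indole is present, so TorH is inactive.
MoO₄²⁻ is absent, so RudH is active.
No repressor is bound and RudH is active, so *nerV* is transcribed.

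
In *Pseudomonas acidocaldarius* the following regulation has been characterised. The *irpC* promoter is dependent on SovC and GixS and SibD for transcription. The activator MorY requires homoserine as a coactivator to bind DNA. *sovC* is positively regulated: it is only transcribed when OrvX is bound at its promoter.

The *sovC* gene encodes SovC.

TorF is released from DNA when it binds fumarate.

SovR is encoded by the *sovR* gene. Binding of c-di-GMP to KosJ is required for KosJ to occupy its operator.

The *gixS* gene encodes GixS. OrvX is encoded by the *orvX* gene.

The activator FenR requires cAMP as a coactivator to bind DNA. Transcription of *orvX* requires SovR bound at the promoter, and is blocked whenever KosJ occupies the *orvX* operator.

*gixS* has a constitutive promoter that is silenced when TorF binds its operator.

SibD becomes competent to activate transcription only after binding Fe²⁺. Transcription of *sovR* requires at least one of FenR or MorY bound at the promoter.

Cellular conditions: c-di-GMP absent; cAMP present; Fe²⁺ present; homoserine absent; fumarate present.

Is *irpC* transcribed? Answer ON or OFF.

ON

cAMP is present, so FenR is active.
Homoserine is absent, so MorY is inactive.
Activator FenR is present, so *sovR* is transcribed.
So SovR is produced and active.
c-di-GMP is absent, so KosJ is inactive.
No repressor is bound and SovR is active, so *orvX* is transcribed.
So OrvX is produced and active.
No repressor is bound and OrvX is active, so *sovC* is transcribed.
So SovC is produced and active.
Fumarate is present, so TorF is inactive.
With no repressor bound, *gixS* is transcribed.
So GixS is produced and active.
Fe²⁺ is present, so SibD is active.
No repressor is bound and SovC and GixS and SibD are active, so *irpC* is transcribed.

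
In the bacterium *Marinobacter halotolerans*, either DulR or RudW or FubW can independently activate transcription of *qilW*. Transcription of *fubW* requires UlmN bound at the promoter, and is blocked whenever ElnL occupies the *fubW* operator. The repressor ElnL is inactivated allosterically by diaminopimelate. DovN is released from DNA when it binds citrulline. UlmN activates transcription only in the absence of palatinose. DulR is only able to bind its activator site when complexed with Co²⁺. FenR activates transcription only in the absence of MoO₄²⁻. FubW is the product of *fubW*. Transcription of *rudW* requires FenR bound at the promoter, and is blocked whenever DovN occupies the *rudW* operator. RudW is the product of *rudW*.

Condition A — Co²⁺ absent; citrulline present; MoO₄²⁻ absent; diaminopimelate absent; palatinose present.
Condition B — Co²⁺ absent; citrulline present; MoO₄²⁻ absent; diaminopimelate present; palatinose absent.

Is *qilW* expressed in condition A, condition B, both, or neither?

both

Condition A:
Co²⁺ is absent, so DulR is inactive.
Citrulline is present, so DovN is inactive.
MoO₄²⁻ is absent, so FenR is active.
No repressor is bound and FenR is active, so *rudW* is transcribed.
So RudW is produced and active.
Diaminopimelate is absent, so ElnL is active.
Palatinose is present, so UlmN is inactive.
With repressor ElnL bound, *fubW* is not transcribed.
So FubW is not produced.
Activator RudW is present, so *qilW* is transcribed.
→ *qilW* is ON in A.
Condition B:
Co²⁺ is absent, so DulR is inactive.
Citrulline is present, so DovN is inactive.
MoO₄²⁻ is absent, so FenR is active.
No repressor is bound and FenR is active, so *rudW* is transcribed.
So RudW is produced and active.
Diaminopimelate is present, so ElnL is inactive.
Palatinose is absent, so UlmN is active.
No repressor is bound and UlmN is active, so *fubW* is transcribed.
So FubW is produced and active.
Activator RudW is present, so *qilW* is transcribed.
→ *qilW* is ON in B.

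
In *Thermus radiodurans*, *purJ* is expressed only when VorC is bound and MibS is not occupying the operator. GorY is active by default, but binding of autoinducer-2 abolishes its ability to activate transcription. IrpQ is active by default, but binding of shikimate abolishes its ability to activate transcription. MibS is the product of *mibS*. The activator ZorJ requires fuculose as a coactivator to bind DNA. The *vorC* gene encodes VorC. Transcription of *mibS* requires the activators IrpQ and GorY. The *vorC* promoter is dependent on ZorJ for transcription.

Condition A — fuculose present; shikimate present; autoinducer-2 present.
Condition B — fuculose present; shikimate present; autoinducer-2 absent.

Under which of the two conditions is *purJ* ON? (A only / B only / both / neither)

both

Condition A:
Fuculose is present, so ZorJ is active.
No repressor is bound and ZorJ is active, so *vorC* is transcribed.
So VorC is produced and active.
Shikimate is present, so IrpQ is inactive.
Autoinducer-2 is present, so GorY is inactive.
Required activator IrpQ is absent, so *mibS* is not transcribed.
So MibS is not produced.
No repressor is bound and VorC is active, so *purJ* is transcribed.
→ *purJ* is ON in A.
Condition B:
Fuculose is present, so ZorJ is active.
No repressor is bound and ZorJ is active, so *vorC* is transcribed.
So VorC is produced and active.
Shikimate is present, so IrpQ is inactive.
Autoinducer-2 is absent, so GorY is active.
Required activator IrpQ is absent, so *mibS* is not transcribed.
So MibS is not produced.
No repressor is bound and VorC is active, so *purJ* is transcribed.
→ *purJ* is ON in B.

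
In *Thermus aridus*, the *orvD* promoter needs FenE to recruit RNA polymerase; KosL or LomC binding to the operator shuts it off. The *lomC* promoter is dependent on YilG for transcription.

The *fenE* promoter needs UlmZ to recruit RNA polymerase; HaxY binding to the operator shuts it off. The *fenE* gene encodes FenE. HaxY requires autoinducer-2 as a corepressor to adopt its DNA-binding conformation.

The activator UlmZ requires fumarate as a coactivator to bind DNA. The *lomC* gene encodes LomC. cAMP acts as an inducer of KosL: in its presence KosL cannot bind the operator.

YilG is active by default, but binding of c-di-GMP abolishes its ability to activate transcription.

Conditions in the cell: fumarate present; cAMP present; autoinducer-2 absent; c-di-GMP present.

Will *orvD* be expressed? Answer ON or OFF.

ON

cAMP is present, so KosL is inactive.
c-di-GMP is present, so YilG is inactive.
Required activator YilG is absent, so *lomC* is not transcribed.
So LomC is not produced.
Autoinducer-2 is absent, so HaxY is inactive.
Fumarate is present, so UlmZ is active.
No repressor is bound and UlmZ is active, so *fenE* is transcribed.
So FenE is produced and active.
No repressor is bound and FenE is active, so *orvD* is transcribed.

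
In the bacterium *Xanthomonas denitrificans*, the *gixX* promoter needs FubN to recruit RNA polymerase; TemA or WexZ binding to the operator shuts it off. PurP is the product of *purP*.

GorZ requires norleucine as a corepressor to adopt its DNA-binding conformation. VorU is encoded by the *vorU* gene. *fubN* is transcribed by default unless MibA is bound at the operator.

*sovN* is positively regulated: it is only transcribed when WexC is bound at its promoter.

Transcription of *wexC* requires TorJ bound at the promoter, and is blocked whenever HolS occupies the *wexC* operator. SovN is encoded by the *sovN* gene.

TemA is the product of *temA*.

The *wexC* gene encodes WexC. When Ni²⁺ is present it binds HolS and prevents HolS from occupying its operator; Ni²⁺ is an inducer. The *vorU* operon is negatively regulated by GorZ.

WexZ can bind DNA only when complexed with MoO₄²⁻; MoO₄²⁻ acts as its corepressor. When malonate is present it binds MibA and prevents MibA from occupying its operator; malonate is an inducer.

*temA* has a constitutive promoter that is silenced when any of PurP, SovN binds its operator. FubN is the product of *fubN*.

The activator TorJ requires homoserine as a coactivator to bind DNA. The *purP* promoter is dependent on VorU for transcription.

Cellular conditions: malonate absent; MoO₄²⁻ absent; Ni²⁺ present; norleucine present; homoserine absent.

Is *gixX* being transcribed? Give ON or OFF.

Malonate is absent, so MibA is active.
With repressor MibA bound, *fubN* is not transcribed.
So FubN is not produced.
Norleucine is present, so GorZ is active.
With repressor GorZ bound, *vorU* is not transcribed.
So VorU is not produced.
Required activator VorU is absent, so *purP* is not transcribed.
So PurP is not produced.
Homoserine is absent, so TorJ is inactive.
Ni²⁺ is present, so HolS is inactive.
Required activator TorJ is absent, so *wexC* is not transcribed.
So WexC is not produced.
Required activator WexC is absent, so *sovN* is not transcribed.
So SovN is not produced.
With no repressor bound, *temA* is transcribed.
So TemA is produced and active.
MoO₄²⁻ is absent, so WexZ is inactive.
With repressor TemA bound, *gixX* is not transcribed.

OFF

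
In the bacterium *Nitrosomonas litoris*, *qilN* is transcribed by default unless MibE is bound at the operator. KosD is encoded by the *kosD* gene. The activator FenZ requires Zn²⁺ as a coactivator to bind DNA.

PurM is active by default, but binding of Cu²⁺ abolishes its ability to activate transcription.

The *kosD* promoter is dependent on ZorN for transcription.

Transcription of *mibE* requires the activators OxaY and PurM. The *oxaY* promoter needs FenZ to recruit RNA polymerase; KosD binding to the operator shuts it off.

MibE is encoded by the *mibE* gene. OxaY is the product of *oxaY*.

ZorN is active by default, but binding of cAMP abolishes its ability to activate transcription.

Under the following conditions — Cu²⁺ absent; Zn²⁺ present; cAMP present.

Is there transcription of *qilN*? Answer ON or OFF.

cAMP is present, so ZorN is inactive.
Required activator ZorN is absent, so *kosD* is not transcribed.
So KosD is not produced.
Zn²⁺ is present, so FenZ is active.
No repressor is bound and FenZ is active, so *oxaY* is transcribed.
So OxaY is produced and active.
Cu²⁺ is absent, so PurM is active.
No repressor is bound and OxaY and PurM are active, so *mibE* is transcribed.
So MibE is produced and active.
With repressor MibE bound, *qilN* is not transcribed.

OFF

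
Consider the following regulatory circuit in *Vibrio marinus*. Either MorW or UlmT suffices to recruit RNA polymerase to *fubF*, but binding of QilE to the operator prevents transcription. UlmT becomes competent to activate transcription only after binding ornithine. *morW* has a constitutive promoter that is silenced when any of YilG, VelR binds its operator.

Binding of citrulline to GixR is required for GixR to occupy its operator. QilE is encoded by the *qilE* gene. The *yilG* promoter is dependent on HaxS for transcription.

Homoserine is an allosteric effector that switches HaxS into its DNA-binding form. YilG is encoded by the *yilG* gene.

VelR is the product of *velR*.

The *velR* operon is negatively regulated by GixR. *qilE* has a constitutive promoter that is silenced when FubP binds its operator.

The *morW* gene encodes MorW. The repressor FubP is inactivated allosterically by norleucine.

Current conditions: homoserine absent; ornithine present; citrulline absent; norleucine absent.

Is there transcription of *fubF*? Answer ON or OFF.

ON

Homoserine is absent, so HaxS is inactive.
Required activator HaxS is absent, so *yilG* is not transcribed.
So YilG is not produced.
Citrulline is absent, so GixR is inactive.
With no repressor bound, *velR* is transcribed.
So VelR is produced and active.
With repressor VelR bound, *morW* is not transcribed.
So MorW is not produced.
Norleucine is absent, so FubP is active.
With repressor FubP bound, *qilE* is not transcribed.
So QilE is not produced.
Ornithine is present, so UlmT is active.
Activator UlmT is present, so *fubF* is transcribed.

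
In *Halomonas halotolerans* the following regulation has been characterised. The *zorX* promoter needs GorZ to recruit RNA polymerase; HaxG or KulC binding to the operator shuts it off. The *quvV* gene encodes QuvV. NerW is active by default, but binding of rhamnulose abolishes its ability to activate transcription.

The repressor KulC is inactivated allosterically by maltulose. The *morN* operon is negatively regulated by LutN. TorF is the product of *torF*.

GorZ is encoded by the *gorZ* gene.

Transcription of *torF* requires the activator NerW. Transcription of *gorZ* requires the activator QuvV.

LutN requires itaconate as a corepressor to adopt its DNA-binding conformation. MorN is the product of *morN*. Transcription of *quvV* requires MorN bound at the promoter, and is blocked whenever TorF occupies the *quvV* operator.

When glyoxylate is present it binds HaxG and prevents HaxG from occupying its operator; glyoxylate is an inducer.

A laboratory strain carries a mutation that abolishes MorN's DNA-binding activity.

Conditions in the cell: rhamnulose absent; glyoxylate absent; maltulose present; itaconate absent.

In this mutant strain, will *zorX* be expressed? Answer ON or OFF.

Glyoxylate is absent, so HaxG is active.
Maltulose is present, so KulC is inactive.
Rhamnulose is absent, so NerW is active.
No repressor is bound and NerW is active, so *torF* is transcribed.
So TorF is produced and active.
MorN is non-functional in this strain, so it has no effect.
With repressor TorF bound, *quvV* is not transcribed.
So QuvV is not produced.
Required activator QuvV is absent, so *gorZ* is not transcribed.
So GorZ is not produced.
With repressor HaxG bound, *zorX* is not transcribed.

OFF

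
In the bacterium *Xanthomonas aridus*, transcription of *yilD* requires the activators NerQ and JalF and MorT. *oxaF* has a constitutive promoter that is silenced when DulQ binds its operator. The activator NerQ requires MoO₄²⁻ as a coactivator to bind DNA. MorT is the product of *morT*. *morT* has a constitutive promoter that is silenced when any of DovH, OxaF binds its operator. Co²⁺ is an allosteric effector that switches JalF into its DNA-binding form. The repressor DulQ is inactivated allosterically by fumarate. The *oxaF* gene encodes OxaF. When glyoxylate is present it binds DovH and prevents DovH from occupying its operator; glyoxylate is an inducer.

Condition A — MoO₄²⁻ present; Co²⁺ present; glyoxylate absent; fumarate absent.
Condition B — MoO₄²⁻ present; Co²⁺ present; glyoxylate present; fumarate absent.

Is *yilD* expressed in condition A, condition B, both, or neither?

B only

Condition A:
MoO₄²⁻ is present, so NerQ is active.
Co²⁺ is present, so JalF is active.
Glyoxylate is absent, so DovH is active.
Fumarate is absent, so DulQ is active.
With repressor DulQ bound, *oxaF* is not transcribed.
So OxaF is not produced.
With repressor DovH bound, *morT* is not transcribed.
So MorT is not produced.
Required activator MorT is absent, so *yilD* is not transcribed.
→ *yilD* is OFF in A.
Condition B:
MoO₄²⁻ is present, so NerQ is active.
Co²⁺ is present, so JalF is active.
Glyoxylate is present, so DovH is inactive.
Fumarate is absent, so DulQ is active.
With repressor DulQ bound, *oxaF* is not transcribed.
So OxaF is not produced.
With no repressor bound, *morT* is transcribed.
So MorT is produced and active.
No repressor is bound and NerQ and JalF and MorT are active, so *yilD* is transcribed.
→ *yilD* is ON in B.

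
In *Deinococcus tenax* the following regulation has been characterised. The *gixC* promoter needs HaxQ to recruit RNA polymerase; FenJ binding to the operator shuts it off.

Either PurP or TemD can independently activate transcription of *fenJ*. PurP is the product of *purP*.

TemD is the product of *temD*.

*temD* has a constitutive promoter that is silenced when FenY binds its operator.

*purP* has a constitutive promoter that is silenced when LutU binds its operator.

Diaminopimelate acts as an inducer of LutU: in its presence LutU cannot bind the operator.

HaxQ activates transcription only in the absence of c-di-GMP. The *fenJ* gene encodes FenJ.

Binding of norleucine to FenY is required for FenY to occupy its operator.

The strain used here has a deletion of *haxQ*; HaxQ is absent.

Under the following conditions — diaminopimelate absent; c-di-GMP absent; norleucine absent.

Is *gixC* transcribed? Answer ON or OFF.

HaxQ is non-functional in this strain, so it has no effect.
Diaminopimelate is absent, so LutU is active.
With repressor LutU bound, *purP* is not transcribed.
So PurP is not produced.
Norleucine is absent, so FenY is inactive.
With no repressor bound, *temD* is transcribed.
So TemD is produced and active.
Activator TemD is present, so *fenJ* is transcribed.
So FenJ is produced and active.
With repressor FenJ bound, *gixC* is not transcribed.

OFF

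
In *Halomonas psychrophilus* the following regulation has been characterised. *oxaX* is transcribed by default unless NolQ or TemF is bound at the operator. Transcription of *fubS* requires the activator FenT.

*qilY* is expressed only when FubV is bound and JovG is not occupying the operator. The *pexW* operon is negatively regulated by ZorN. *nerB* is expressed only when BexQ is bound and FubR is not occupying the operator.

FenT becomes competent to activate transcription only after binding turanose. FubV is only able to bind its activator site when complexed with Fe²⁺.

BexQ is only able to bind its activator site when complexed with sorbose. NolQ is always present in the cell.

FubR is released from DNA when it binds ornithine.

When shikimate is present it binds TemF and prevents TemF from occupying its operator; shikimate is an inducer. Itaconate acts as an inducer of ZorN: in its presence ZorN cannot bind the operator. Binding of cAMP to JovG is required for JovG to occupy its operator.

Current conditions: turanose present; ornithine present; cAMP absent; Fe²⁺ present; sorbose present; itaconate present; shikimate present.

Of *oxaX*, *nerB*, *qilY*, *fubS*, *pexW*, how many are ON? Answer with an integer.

4

NolQ is produced constitutively and is active.
Shikimate is present, so TemF is inactive.
With repressor NolQ bound, *oxaX* is not transcribed.
→ *oxaX* is OFF.
Sorbose is present, so BexQ is active.
Ornithine is present, so FubR is inactive.
No repressor is bound and BexQ is active, so *nerB* is transcribed.
→ *nerB* is ON.
Fe²⁺ is present, so FubV is active.
cAMP is absent, so JovG is inactive.
No repressor is bound and FubV is active, so *qilY* is transcribed.
→ *qilY* is ON.
Turanose is present, so FenT is active.
No repressor is bound and FenT is active, so *fubS* is transcribed.
→ *fubS* is ON.
Itaconate is present, so ZorN is inactive.
With no repressor bound, *pexW* is transcribed.
→ *pexW* is ON.
4 of the 5 genes are transcribed.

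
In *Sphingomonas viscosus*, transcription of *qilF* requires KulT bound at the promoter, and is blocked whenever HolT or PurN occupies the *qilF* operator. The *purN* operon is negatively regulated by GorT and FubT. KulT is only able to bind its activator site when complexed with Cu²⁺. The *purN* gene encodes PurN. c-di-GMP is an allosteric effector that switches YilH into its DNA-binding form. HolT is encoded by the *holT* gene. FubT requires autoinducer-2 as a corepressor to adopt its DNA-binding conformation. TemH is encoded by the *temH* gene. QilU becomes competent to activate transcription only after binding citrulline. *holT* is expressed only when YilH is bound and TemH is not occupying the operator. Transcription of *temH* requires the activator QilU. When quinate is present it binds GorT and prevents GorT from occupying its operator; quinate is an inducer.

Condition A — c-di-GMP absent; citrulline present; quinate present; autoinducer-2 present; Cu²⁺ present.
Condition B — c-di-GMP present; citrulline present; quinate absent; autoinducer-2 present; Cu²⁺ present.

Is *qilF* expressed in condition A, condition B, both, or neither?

Condition A:
c-di-GMP is absent, so YilH is inactive.
Citrulline is present, so QilU is active.
No repressor is bound and QilU is active, so *temH* is transcribed.
So TemH is produced and active.
With repressor TemH bound, *holT* is not transcribed.
So HolT is not produced.
Quinate is present, so GorT is inactive.
Autoinducer-2 is present, so FubT is active.
With repressor FubT bound, *purN* is not transcribed.
So PurN is not produced.
Cu²⁺ is present, so KulT is active.
No repressor is bound and KulT is active, so *qilF* is transcribed.
→ *qilF* is ON in A.
Condition B:
c-di-GMP is present, so YilH is active.
Citrulline is present, so QilU is active.
No repressor is bound and QilU is active, so *temH* is transcribed.
So TemH is produced and active.
With repressor TemH bound, *holT* is not transcribed.
So HolT is not produced.
Quinate is absent, so GorT is active.
Autoinducer-2 is present, so FubT is active.
With repressor GorT bound, *purN* is not transcribed.
So PurN is not produced.
Cu²⁺ is present, so KulT is active.
No repressor is bound and KulT is active, so *qilF* is transcribed.
→ *qilF* is ON in B.

both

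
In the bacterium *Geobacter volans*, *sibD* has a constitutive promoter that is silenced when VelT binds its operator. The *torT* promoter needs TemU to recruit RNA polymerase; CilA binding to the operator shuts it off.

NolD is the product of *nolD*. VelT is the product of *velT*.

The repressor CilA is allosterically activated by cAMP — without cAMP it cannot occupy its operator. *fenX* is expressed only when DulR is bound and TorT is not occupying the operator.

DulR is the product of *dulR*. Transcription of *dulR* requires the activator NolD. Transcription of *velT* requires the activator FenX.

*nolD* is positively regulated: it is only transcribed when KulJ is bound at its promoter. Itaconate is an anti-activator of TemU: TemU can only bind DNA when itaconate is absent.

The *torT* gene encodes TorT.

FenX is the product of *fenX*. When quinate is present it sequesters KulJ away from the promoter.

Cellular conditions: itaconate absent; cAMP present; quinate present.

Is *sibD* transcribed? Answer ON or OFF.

ON

Quinate is present, so KulJ is inactive.
Required activator KulJ is absent, so *nolD* is not transcribed.
So NolD is not produced.
Required activator NolD is absent, so *dulR* is not transcribed.
So DulR is not produced.
Itaconate is absent, so TemU is active.
cAMP is present, so CilA is active.
With repressor CilA bound, *torT* is not transcribed.
So TorT is not produced.
Required activator DulR is absent, so *fenX* is not transcribed.
So FenX is not produced.
Required activator FenX is absent, so *velT* is not transcribed.
So VelT is not produced.
With no repressor bound, *sibD* is transcribed.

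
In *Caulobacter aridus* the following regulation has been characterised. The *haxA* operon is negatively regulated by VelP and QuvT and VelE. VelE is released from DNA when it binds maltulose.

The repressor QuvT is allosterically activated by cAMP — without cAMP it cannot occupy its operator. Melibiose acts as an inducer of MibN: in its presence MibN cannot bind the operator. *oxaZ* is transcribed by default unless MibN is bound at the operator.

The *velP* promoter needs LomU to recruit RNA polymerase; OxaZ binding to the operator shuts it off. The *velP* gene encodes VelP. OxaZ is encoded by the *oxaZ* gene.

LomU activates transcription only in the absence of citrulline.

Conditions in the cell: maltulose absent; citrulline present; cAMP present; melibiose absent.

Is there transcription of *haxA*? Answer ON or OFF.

Citrulline is present, so LomU is inactive.
Melibiose is absent, so MibN is active.
With repressor MibN bound, *oxaZ* is not transcribed.
So OxaZ is not produced.
Required activator LomU is absent, so *velP* is not transcribed.
So VelP is not produced.
cAMP is present, so QuvT is active.
Maltulose is absent, so VelE is active.
With repressor QuvT bound, *haxA* is not transcribed.

OFF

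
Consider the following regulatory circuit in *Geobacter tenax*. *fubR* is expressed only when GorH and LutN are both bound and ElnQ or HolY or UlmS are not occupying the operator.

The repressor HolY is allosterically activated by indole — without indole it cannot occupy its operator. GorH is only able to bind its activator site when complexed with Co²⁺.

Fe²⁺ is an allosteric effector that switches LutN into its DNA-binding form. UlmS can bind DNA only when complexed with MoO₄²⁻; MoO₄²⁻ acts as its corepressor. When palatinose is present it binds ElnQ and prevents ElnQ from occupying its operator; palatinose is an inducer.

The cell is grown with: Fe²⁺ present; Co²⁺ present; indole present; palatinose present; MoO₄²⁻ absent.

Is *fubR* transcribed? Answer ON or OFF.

OFF

Palatinose is present, so ElnQ is inactive.
Indole is present, so HolY is active.
MoO₄²⁻ is absent, so UlmS is inactive.
Co²⁺ is present, so GorH is active.
Fe²⁺ is present, so LutN is active.
With repressor HolY bound, *fubR* is not transcribed.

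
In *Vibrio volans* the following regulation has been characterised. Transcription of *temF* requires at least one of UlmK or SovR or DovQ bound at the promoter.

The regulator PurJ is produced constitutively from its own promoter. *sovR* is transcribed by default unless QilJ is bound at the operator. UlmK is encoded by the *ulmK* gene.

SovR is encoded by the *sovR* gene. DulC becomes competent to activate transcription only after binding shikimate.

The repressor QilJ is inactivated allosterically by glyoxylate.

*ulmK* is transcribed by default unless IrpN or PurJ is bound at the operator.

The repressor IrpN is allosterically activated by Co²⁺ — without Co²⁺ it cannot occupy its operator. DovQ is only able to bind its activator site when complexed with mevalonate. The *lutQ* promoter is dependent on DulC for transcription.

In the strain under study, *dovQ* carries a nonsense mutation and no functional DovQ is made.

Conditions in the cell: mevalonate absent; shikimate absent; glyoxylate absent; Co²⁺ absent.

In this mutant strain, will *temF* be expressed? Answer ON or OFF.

Co²⁺ is absent, so IrpN is inactive.
PurJ is produced constitutively and is active.
With repressor PurJ bound, *ulmK* is not transcribed.
So UlmK is not produced.
Glyoxylate is absent, so QilJ is active.
With repressor QilJ bound, *sovR* is not transcribed.
So SovR is not produced.
DovQ is non-functional in this strain, so it has no effect.
No activator is available at the *temF* promoter, so *temF* is not transcribed.

OFF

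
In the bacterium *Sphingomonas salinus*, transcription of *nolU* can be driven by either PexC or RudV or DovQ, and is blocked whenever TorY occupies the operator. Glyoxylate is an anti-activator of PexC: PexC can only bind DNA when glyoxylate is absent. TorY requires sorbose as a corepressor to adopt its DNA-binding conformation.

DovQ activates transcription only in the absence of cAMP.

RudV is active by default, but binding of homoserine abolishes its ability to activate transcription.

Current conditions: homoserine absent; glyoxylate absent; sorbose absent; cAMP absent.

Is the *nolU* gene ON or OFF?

ON

Glyoxylate is absent, so PexC is active.
Homoserine is absent, so RudV is active.
Sorbose is absent, so TorY is inactive.
cAMP is absent, so DovQ is active.
Activator PexC is present, so *nolU* is transcribed.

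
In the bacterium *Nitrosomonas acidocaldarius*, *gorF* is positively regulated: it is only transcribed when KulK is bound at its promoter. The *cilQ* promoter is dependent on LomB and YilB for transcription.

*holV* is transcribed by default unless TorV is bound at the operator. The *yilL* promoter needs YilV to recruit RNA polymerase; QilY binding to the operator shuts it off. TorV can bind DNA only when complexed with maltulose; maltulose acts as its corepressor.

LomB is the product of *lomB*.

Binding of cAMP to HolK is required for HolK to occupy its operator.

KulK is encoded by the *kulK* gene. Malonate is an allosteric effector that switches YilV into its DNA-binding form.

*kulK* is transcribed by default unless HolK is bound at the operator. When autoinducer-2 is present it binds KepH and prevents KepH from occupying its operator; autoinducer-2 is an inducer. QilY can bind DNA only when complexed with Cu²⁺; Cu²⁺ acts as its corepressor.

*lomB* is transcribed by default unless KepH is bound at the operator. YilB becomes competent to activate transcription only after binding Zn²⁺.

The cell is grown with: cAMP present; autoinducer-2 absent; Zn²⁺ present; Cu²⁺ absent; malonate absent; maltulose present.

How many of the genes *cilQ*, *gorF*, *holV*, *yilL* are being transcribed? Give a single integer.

0

Autoinducer-2 is absent, so KepH is active.
With repressor KepH bound, *lomB* is not transcribed.
So LomB is not produced.
Zn²⁺ is present, so YilB is active.
Required activator LomB is absent, so *cilQ* is not transcribed.
→ *cilQ* is OFF.
cAMP is present, so HolK is active.
With repressor HolK bound, *kulK* is not transcribed.
So KulK is not produced.
Required activator KulK is absent, so *gorF* is not transcribed.
→ *gorF* is OFF.
Maltulose is present, so TorV is active.
With repressor TorV bound, *holV* is not transcribed.
→ *holV* is OFF.
Cu²⁺ is absent, so QilY is inactive.
Malonate is absent, so YilV is inactive.
Required activator YilV is absent, so *yilL* is not transcribed.
→ *yilL* is OFF.
0 of the 4 genes are transcribed.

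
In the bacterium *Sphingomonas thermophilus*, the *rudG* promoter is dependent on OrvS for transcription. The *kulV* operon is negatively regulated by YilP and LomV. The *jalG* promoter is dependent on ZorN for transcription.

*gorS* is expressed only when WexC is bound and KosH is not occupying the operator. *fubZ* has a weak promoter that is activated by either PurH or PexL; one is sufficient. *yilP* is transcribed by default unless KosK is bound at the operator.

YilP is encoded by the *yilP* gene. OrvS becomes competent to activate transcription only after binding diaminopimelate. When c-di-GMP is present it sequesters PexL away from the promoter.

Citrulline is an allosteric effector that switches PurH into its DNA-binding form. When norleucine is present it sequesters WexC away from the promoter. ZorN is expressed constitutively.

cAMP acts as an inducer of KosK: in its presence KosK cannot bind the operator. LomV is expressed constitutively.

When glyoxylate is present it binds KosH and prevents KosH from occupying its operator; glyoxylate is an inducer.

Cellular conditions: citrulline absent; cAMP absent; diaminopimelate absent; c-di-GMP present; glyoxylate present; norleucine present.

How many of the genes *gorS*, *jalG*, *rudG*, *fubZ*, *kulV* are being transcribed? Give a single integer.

1

Norleucine is present, so WexC is inactive.
Glyoxylate is present, so KosH is inactive.
Required activator WexC is absent, so *gorS* is not transcribed.
→ *gorS* is OFF.
ZorN is produced constitutively and is active.
No repressor is bound and ZorN is active, so *jalG* is transcribed.
→ *jalG* is ON.
Diaminopimelate is absent, so OrvS is inactive.
Required activator OrvS is absent, so *rudG* is not transcribed.
→ *rudG* is OFF.
Citrulline is absent, so PurH is inactive.
c-di-GMP is present, so PexL is inactive.
No activator is available at the *fubZ* promoter, so *fubZ* is not transcribed.
→ *fubZ* is OFF.
cAMP is absent, so KosK is active.
With repressor KosK bound, *yilP* is not transcribed.
So YilP is not produced.
LomV is produced constitutively and is active.
With repressor LomV bound, *kulV* is not transcribed.
→ *kulV* is OFF.
1 of the 5 genes is transcribed.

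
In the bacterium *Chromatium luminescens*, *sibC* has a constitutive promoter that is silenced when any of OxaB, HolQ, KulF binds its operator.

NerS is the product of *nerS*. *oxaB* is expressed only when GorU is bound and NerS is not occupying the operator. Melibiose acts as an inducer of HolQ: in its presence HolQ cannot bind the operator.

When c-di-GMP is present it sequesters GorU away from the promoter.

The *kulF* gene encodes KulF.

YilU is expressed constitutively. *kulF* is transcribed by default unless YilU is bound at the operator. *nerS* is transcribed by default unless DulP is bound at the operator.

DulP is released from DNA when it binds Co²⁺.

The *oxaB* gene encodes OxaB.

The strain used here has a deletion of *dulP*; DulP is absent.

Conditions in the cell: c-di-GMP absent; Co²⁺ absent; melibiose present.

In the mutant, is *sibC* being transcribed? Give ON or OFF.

DulP is non-functional in this strain, so it has no effect.
With no repressor bound, *nerS* is transcribed.
So NerS is produced and active.
c-di-GMP is absent, so GorU is active.
With repressor NerS bound, *oxaB* is not transcribed.
So OxaB is not produced.
Melibiose is present, so HolQ is inactive.
YilU is produced constitutively and is active.
With repressor YilU bound, *kulF* is not transcribed.
So KulF is not produced.
With no repressor bound, *sibC* is transcribed.

ON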